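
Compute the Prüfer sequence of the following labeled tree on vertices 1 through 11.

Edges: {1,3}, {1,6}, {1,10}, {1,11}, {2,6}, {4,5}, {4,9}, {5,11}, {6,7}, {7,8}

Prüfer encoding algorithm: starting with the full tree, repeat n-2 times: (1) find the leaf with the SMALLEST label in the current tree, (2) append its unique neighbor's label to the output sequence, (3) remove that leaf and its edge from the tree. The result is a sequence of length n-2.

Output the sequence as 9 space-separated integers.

Step 1: leaves = {2,3,8,9,10}. Remove smallest leaf 2, emit neighbor 6.
Step 2: leaves = {3,8,9,10}. Remove smallest leaf 3, emit neighbor 1.
Step 3: leaves = {8,9,10}. Remove smallest leaf 8, emit neighbor 7.
Step 4: leaves = {7,9,10}. Remove smallest leaf 7, emit neighbor 6.
Step 5: leaves = {6,9,10}. Remove smallest leaf 6, emit neighbor 1.
Step 6: leaves = {9,10}. Remove smallest leaf 9, emit neighbor 4.
Step 7: leaves = {4,10}. Remove smallest leaf 4, emit neighbor 5.
Step 8: leaves = {5,10}. Remove smallest leaf 5, emit neighbor 11.
Step 9: leaves = {10,11}. Remove smallest leaf 10, emit neighbor 1.
Done: 2 vertices remain (1, 11). Sequence = [6 1 7 6 1 4 5 11 1]

Answer: 6 1 7 6 1 4 5 11 1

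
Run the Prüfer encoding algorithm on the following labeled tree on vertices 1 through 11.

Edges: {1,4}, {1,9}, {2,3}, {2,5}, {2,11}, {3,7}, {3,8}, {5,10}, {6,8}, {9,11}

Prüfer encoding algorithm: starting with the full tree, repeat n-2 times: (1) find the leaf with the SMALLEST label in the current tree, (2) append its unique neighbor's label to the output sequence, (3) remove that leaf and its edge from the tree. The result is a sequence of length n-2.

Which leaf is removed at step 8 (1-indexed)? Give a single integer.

Answer: 10

Derivation:
Step 1: current leaves = {4,6,7,10}. Remove leaf 4 (neighbor: 1).
Step 2: current leaves = {1,6,7,10}. Remove leaf 1 (neighbor: 9).
Step 3: current leaves = {6,7,9,10}. Remove leaf 6 (neighbor: 8).
Step 4: current leaves = {7,8,9,10}. Remove leaf 7 (neighbor: 3).
Step 5: current leaves = {8,9,10}. Remove leaf 8 (neighbor: 3).
Step 6: current leaves = {3,9,10}. Remove leaf 3 (neighbor: 2).
Step 7: current leaves = {9,10}. Remove leaf 9 (neighbor: 11).
Step 8: current leaves = {10,11}. Remove leaf 10 (neighbor: 5).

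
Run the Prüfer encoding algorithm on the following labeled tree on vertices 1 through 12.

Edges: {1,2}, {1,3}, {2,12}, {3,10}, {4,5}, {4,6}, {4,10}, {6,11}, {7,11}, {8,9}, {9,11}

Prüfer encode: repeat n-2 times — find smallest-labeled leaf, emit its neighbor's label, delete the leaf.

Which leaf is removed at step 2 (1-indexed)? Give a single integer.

Answer: 7

Derivation:
Step 1: current leaves = {5,7,8,12}. Remove leaf 5 (neighbor: 4).
Step 2: current leaves = {7,8,12}. Remove leaf 7 (neighbor: 11).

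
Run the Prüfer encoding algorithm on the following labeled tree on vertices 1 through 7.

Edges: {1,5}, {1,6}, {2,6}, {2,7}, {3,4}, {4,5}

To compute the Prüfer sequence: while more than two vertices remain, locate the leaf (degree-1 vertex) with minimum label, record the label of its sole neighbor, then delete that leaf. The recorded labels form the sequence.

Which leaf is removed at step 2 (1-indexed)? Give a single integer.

Answer: 4

Derivation:
Step 1: current leaves = {3,7}. Remove leaf 3 (neighbor: 4).
Step 2: current leaves = {4,7}. Remove leaf 4 (neighbor: 5).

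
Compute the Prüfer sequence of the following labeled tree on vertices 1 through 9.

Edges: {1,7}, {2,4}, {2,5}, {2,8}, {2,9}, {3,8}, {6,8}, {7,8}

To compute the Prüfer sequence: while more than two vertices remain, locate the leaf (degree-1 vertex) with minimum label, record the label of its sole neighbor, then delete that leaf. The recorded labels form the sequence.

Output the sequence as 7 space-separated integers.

Step 1: leaves = {1,3,4,5,6,9}. Remove smallest leaf 1, emit neighbor 7.
Step 2: leaves = {3,4,5,6,7,9}. Remove smallest leaf 3, emit neighbor 8.
Step 3: leaves = {4,5,6,7,9}. Remove smallest leaf 4, emit neighbor 2.
Step 4: leaves = {5,6,7,9}. Remove smallest leaf 5, emit neighbor 2.
Step 5: leaves = {6,7,9}. Remove smallest leaf 6, emit neighbor 8.
Step 6: leaves = {7,9}. Remove smallest leaf 7, emit neighbor 8.
Step 7: leaves = {8,9}. Remove smallest leaf 8, emit neighbor 2.
Done: 2 vertices remain (2, 9). Sequence = [7 8 2 2 8 8 2]

Answer: 7 8 2 2 8 8 2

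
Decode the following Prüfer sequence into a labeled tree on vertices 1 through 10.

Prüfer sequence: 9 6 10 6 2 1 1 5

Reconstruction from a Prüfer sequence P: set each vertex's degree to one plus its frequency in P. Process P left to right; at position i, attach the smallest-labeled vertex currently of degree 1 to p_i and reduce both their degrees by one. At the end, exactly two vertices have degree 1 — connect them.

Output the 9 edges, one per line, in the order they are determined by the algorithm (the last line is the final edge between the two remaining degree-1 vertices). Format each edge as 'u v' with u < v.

Answer: 3 9
4 6
7 10
6 8
2 6
1 2
1 9
1 5
5 10

Derivation:
Initial degrees: {1:3, 2:2, 3:1, 4:1, 5:2, 6:3, 7:1, 8:1, 9:2, 10:2}
Step 1: smallest deg-1 vertex = 3, p_1 = 9. Add edge {3,9}. Now deg[3]=0, deg[9]=1.
Step 2: smallest deg-1 vertex = 4, p_2 = 6. Add edge {4,6}. Now deg[4]=0, deg[6]=2.
Step 3: smallest deg-1 vertex = 7, p_3 = 10. Add edge {7,10}. Now deg[7]=0, deg[10]=1.
Step 4: smallest deg-1 vertex = 8, p_4 = 6. Add edge {6,8}. Now deg[8]=0, deg[6]=1.
Step 5: smallest deg-1 vertex = 6, p_5 = 2. Add edge {2,6}. Now deg[6]=0, deg[2]=1.
Step 6: smallest deg-1 vertex = 2, p_6 = 1. Add edge {1,2}. Now deg[2]=0, deg[1]=2.
Step 7: smallest deg-1 vertex = 9, p_7 = 1. Add edge {1,9}. Now deg[9]=0, deg[1]=1.
Step 8: smallest deg-1 vertex = 1, p_8 = 5. Add edge {1,5}. Now deg[1]=0, deg[5]=1.
Final: two remaining deg-1 vertices are 5, 10. Add edge {5,10}.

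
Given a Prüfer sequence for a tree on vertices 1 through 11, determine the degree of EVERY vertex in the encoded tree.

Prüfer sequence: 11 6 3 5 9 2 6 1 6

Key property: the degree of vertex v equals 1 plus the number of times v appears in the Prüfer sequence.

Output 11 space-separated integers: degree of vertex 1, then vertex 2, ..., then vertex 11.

Answer: 2 2 2 1 2 4 1 1 2 1 2

Derivation:
p_1 = 11: count[11] becomes 1
p_2 = 6: count[6] becomes 1
p_3 = 3: count[3] becomes 1
p_4 = 5: count[5] becomes 1
p_5 = 9: count[9] becomes 1
p_6 = 2: count[2] becomes 1
p_7 = 6: count[6] becomes 2
p_8 = 1: count[1] becomes 1
p_9 = 6: count[6] becomes 3
Degrees (1 + count): deg[1]=1+1=2, deg[2]=1+1=2, deg[3]=1+1=2, deg[4]=1+0=1, deg[5]=1+1=2, deg[6]=1+3=4, deg[7]=1+0=1, deg[8]=1+0=1, deg[9]=1+1=2, deg[10]=1+0=1, deg[11]=1+1=2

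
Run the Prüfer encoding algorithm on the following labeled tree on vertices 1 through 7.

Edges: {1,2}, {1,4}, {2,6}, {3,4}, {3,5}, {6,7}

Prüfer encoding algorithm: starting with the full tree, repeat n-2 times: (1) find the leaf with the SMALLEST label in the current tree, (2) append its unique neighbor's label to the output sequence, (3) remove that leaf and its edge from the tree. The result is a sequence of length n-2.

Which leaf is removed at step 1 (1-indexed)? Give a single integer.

Answer: 5

Derivation:
Step 1: current leaves = {5,7}. Remove leaf 5 (neighbor: 3).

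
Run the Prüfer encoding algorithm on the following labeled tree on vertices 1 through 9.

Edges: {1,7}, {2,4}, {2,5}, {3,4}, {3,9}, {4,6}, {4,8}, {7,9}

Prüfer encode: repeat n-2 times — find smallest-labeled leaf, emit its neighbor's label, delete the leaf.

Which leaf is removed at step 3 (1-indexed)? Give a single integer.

Step 1: current leaves = {1,5,6,8}. Remove leaf 1 (neighbor: 7).
Step 2: current leaves = {5,6,7,8}. Remove leaf 5 (neighbor: 2).
Step 3: current leaves = {2,6,7,8}. Remove leaf 2 (neighbor: 4).

Answer: 2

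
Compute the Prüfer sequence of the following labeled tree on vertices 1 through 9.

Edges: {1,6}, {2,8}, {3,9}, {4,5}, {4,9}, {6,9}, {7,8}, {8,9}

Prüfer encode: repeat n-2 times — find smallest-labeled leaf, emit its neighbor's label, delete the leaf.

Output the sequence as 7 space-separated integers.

Step 1: leaves = {1,2,3,5,7}. Remove smallest leaf 1, emit neighbor 6.
Step 2: leaves = {2,3,5,6,7}. Remove smallest leaf 2, emit neighbor 8.
Step 3: leaves = {3,5,6,7}. Remove smallest leaf 3, emit neighbor 9.
Step 4: leaves = {5,6,7}. Remove smallest leaf 5, emit neighbor 4.
Step 5: leaves = {4,6,7}. Remove smallest leaf 4, emit neighbor 9.
Step 6: leaves = {6,7}. Remove smallest leaf 6, emit neighbor 9.
Step 7: leaves = {7,9}. Remove smallest leaf 7, emit neighbor 8.
Done: 2 vertices remain (8, 9). Sequence = [6 8 9 4 9 9 8]

Answer: 6 8 9 4 9 9 8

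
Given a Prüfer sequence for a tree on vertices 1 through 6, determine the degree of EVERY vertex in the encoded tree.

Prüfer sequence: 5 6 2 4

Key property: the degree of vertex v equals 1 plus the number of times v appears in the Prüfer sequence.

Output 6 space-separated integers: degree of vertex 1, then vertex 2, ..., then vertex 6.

Answer: 1 2 1 2 2 2

Derivation:
p_1 = 5: count[5] becomes 1
p_2 = 6: count[6] becomes 1
p_3 = 2: count[2] becomes 1
p_4 = 4: count[4] becomes 1
Degrees (1 + count): deg[1]=1+0=1, deg[2]=1+1=2, deg[3]=1+0=1, deg[4]=1+1=2, deg[5]=1+1=2, deg[6]=1+1=2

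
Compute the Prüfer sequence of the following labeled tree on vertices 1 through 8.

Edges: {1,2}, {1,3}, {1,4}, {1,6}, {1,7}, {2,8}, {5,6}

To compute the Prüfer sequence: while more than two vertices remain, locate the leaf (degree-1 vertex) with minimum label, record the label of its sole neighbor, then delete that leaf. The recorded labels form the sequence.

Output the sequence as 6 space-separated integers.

Answer: 1 1 6 1 1 2

Derivation:
Step 1: leaves = {3,4,5,7,8}. Remove smallest leaf 3, emit neighbor 1.
Step 2: leaves = {4,5,7,8}. Remove smallest leaf 4, emit neighbor 1.
Step 3: leaves = {5,7,8}. Remove smallest leaf 5, emit neighbor 6.
Step 4: leaves = {6,7,8}. Remove smallest leaf 6, emit neighbor 1.
Step 5: leaves = {7,8}. Remove smallest leaf 7, emit neighbor 1.
Step 6: leaves = {1,8}. Remove smallest leaf 1, emit neighbor 2.
Done: 2 vertices remain (2, 8). Sequence = [1 1 6 1 1 2]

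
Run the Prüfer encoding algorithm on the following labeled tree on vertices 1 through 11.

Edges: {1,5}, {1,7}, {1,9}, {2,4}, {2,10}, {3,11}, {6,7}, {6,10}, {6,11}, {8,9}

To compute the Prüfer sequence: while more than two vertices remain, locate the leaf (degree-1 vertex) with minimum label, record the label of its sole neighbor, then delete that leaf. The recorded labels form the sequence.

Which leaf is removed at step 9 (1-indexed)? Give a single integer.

Answer: 10

Derivation:
Step 1: current leaves = {3,4,5,8}. Remove leaf 3 (neighbor: 11).
Step 2: current leaves = {4,5,8,11}. Remove leaf 4 (neighbor: 2).
Step 3: current leaves = {2,5,8,11}. Remove leaf 2 (neighbor: 10).
Step 4: current leaves = {5,8,10,11}. Remove leaf 5 (neighbor: 1).
Step 5: current leaves = {8,10,11}. Remove leaf 8 (neighbor: 9).
Step 6: current leaves = {9,10,11}. Remove leaf 9 (neighbor: 1).
Step 7: current leaves = {1,10,11}. Remove leaf 1 (neighbor: 7).
Step 8: current leaves = {7,10,11}. Remove leaf 7 (neighbor: 6).
Step 9: current leaves = {10,11}. Remove leaf 10 (neighbor: 6).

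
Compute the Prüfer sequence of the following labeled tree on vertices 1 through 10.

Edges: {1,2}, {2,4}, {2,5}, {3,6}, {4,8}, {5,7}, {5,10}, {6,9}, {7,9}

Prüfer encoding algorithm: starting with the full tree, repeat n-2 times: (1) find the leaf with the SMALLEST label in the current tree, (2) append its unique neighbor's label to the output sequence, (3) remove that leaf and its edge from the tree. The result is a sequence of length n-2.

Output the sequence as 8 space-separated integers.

Step 1: leaves = {1,3,8,10}. Remove smallest leaf 1, emit neighbor 2.
Step 2: leaves = {3,8,10}. Remove smallest leaf 3, emit neighbor 6.
Step 3: leaves = {6,8,10}. Remove smallest leaf 6, emit neighbor 9.
Step 4: leaves = {8,9,10}. Remove smallest leaf 8, emit neighbor 4.
Step 5: leaves = {4,9,10}. Remove smallest leaf 4, emit neighbor 2.
Step 6: leaves = {2,9,10}. Remove smallest leaf 2, emit neighbor 5.
Step 7: leaves = {9,10}. Remove smallest leaf 9, emit neighbor 7.
Step 8: leaves = {7,10}. Remove smallest leaf 7, emit neighbor 5.
Done: 2 vertices remain (5, 10). Sequence = [2 6 9 4 2 5 7 5]

Answer: 2 6 9 4 2 5 7 5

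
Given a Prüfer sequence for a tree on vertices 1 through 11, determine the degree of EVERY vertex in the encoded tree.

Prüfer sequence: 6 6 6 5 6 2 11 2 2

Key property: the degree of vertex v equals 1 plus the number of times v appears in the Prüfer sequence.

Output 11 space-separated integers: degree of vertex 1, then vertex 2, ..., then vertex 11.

p_1 = 6: count[6] becomes 1
p_2 = 6: count[6] becomes 2
p_3 = 6: count[6] becomes 3
p_4 = 5: count[5] becomes 1
p_5 = 6: count[6] becomes 4
p_6 = 2: count[2] becomes 1
p_7 = 11: count[11] becomes 1
p_8 = 2: count[2] becomes 2
p_9 = 2: count[2] becomes 3
Degrees (1 + count): deg[1]=1+0=1, deg[2]=1+3=4, deg[3]=1+0=1, deg[4]=1+0=1, deg[5]=1+1=2, deg[6]=1+4=5, deg[7]=1+0=1, deg[8]=1+0=1, deg[9]=1+0=1, deg[10]=1+0=1, deg[11]=1+1=2

Answer: 1 4 1 1 2 5 1 1 1 1 2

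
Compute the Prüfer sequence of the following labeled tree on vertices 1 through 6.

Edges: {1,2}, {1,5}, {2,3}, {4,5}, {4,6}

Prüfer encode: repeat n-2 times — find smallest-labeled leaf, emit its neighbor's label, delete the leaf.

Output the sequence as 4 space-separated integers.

Answer: 2 1 5 4

Derivation:
Step 1: leaves = {3,6}. Remove smallest leaf 3, emit neighbor 2.
Step 2: leaves = {2,6}. Remove smallest leaf 2, emit neighbor 1.
Step 3: leaves = {1,6}. Remove smallest leaf 1, emit neighbor 5.
Step 4: leaves = {5,6}. Remove smallest leaf 5, emit neighbor 4.
Done: 2 vertices remain (4, 6). Sequence = [2 1 5 4]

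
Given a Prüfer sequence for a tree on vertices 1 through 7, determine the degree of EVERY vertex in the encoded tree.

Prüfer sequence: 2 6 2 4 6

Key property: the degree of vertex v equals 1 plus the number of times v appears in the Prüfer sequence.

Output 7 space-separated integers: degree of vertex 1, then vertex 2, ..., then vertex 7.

Answer: 1 3 1 2 1 3 1

Derivation:
p_1 = 2: count[2] becomes 1
p_2 = 6: count[6] becomes 1
p_3 = 2: count[2] becomes 2
p_4 = 4: count[4] becomes 1
p_5 = 6: count[6] becomes 2
Degrees (1 + count): deg[1]=1+0=1, deg[2]=1+2=3, deg[3]=1+0=1, deg[4]=1+1=2, deg[5]=1+0=1, deg[6]=1+2=3, deg[7]=1+0=1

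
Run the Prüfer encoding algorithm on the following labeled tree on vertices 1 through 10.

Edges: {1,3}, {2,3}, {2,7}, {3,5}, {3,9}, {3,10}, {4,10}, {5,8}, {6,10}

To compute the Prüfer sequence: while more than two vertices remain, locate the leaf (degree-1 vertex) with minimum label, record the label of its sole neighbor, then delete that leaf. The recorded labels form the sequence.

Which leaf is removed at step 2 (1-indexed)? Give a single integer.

Answer: 4

Derivation:
Step 1: current leaves = {1,4,6,7,8,9}. Remove leaf 1 (neighbor: 3).
Step 2: current leaves = {4,6,7,8,9}. Remove leaf 4 (neighbor: 10).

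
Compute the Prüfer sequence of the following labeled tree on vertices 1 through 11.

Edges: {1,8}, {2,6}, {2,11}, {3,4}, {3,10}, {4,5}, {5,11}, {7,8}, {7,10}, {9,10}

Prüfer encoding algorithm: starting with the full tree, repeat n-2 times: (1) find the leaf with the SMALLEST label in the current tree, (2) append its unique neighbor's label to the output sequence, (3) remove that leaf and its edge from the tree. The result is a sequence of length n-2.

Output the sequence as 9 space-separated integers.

Answer: 8 2 11 7 10 10 3 4 5

Derivation:
Step 1: leaves = {1,6,9}. Remove smallest leaf 1, emit neighbor 8.
Step 2: leaves = {6,8,9}. Remove smallest leaf 6, emit neighbor 2.
Step 3: leaves = {2,8,9}. Remove smallest leaf 2, emit neighbor 11.
Step 4: leaves = {8,9,11}. Remove smallest leaf 8, emit neighbor 7.
Step 5: leaves = {7,9,11}. Remove smallest leaf 7, emit neighbor 10.
Step 6: leaves = {9,11}. Remove smallest leaf 9, emit neighbor 10.
Step 7: leaves = {10,11}. Remove smallest leaf 10, emit neighbor 3.
Step 8: leaves = {3,11}. Remove smallest leaf 3, emit neighbor 4.
Step 9: leaves = {4,11}. Remove smallest leaf 4, emit neighbor 5.
Done: 2 vertices remain (5, 11). Sequence = [8 2 11 7 10 10 3 4 5]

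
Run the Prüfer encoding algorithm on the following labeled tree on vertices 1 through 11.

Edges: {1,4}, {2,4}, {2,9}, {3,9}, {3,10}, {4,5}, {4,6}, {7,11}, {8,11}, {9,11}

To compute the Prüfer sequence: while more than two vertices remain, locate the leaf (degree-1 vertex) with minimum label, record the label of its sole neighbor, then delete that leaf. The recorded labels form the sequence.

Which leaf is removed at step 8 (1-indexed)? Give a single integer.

Step 1: current leaves = {1,5,6,7,8,10}. Remove leaf 1 (neighbor: 4).
Step 2: current leaves = {5,6,7,8,10}. Remove leaf 5 (neighbor: 4).
Step 3: current leaves = {6,7,8,10}. Remove leaf 6 (neighbor: 4).
Step 4: current leaves = {4,7,8,10}. Remove leaf 4 (neighbor: 2).
Step 5: current leaves = {2,7,8,10}. Remove leaf 2 (neighbor: 9).
Step 6: current leaves = {7,8,10}. Remove leaf 7 (neighbor: 11).
Step 7: current leaves = {8,10}. Remove leaf 8 (neighbor: 11).
Step 8: current leaves = {10,11}. Remove leaf 10 (neighbor: 3).

Answer: 10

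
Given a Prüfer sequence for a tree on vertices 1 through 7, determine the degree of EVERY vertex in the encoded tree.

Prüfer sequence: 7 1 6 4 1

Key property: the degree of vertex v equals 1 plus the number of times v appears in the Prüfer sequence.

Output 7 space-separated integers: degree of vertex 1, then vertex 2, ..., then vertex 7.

p_1 = 7: count[7] becomes 1
p_2 = 1: count[1] becomes 1
p_3 = 6: count[6] becomes 1
p_4 = 4: count[4] becomes 1
p_5 = 1: count[1] becomes 2
Degrees (1 + count): deg[1]=1+2=3, deg[2]=1+0=1, deg[3]=1+0=1, deg[4]=1+1=2, deg[5]=1+0=1, deg[6]=1+1=2, deg[7]=1+1=2

Answer: 3 1 1 2 1 2 2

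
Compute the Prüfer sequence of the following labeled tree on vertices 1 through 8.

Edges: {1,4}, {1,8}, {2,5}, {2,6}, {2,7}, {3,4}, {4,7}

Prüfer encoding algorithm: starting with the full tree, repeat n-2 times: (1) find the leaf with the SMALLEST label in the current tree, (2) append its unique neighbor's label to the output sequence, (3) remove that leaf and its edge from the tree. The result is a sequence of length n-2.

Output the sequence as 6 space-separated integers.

Answer: 4 2 2 7 4 1

Derivation:
Step 1: leaves = {3,5,6,8}. Remove smallest leaf 3, emit neighbor 4.
Step 2: leaves = {5,6,8}. Remove smallest leaf 5, emit neighbor 2.
Step 3: leaves = {6,8}. Remove smallest leaf 6, emit neighbor 2.
Step 4: leaves = {2,8}. Remove smallest leaf 2, emit neighbor 7.
Step 5: leaves = {7,8}. Remove smallest leaf 7, emit neighbor 4.
Step 6: leaves = {4,8}. Remove smallest leaf 4, emit neighbor 1.
Done: 2 vertices remain (1, 8). Sequence = [4 2 2 7 4 1]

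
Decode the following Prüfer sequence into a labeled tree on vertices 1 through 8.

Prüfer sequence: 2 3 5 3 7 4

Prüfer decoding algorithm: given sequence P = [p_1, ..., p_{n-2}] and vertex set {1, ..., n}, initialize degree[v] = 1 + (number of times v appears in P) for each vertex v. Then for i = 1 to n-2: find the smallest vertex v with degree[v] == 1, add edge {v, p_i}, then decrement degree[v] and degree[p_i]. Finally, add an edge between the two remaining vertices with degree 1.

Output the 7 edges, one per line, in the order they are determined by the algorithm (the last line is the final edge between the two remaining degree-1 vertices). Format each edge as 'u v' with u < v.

Answer: 1 2
2 3
5 6
3 5
3 7
4 7
4 8

Derivation:
Initial degrees: {1:1, 2:2, 3:3, 4:2, 5:2, 6:1, 7:2, 8:1}
Step 1: smallest deg-1 vertex = 1, p_1 = 2. Add edge {1,2}. Now deg[1]=0, deg[2]=1.
Step 2: smallest deg-1 vertex = 2, p_2 = 3. Add edge {2,3}. Now deg[2]=0, deg[3]=2.
Step 3: smallest deg-1 vertex = 6, p_3 = 5. Add edge {5,6}. Now deg[6]=0, deg[5]=1.
Step 4: smallest deg-1 vertex = 5, p_4 = 3. Add edge {3,5}. Now deg[5]=0, deg[3]=1.
Step 5: smallest deg-1 vertex = 3, p_5 = 7. Add edge {3,7}. Now deg[3]=0, deg[7]=1.
Step 6: smallest deg-1 vertex = 7, p_6 = 4. Add edge {4,7}. Now deg[7]=0, deg[4]=1.
Final: two remaining deg-1 vertices are 4, 8. Add edge {4,8}.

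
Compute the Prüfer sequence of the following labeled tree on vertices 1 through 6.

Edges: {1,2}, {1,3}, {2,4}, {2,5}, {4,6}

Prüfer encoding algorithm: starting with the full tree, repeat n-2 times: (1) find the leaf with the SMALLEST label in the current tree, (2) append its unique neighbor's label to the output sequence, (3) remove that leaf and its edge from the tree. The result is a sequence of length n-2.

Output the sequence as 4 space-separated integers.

Step 1: leaves = {3,5,6}. Remove smallest leaf 3, emit neighbor 1.
Step 2: leaves = {1,5,6}. Remove smallest leaf 1, emit neighbor 2.
Step 3: leaves = {5,6}. Remove smallest leaf 5, emit neighbor 2.
Step 4: leaves = {2,6}. Remove smallest leaf 2, emit neighbor 4.
Done: 2 vertices remain (4, 6). Sequence = [1 2 2 4]

Answer: 1 2 2 4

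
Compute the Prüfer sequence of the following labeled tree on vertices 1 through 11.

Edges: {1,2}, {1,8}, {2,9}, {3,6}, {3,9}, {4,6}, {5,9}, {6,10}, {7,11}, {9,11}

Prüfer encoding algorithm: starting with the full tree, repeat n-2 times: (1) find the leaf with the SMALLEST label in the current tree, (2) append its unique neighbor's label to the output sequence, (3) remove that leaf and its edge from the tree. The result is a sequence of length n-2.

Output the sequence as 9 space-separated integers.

Answer: 6 9 11 1 2 9 6 3 9

Derivation:
Step 1: leaves = {4,5,7,8,10}. Remove smallest leaf 4, emit neighbor 6.
Step 2: leaves = {5,7,8,10}. Remove smallest leaf 5, emit neighbor 9.
Step 3: leaves = {7,8,10}. Remove smallest leaf 7, emit neighbor 11.
Step 4: leaves = {8,10,11}. Remove smallest leaf 8, emit neighbor 1.
Step 5: leaves = {1,10,11}. Remove smallest leaf 1, emit neighbor 2.
Step 6: leaves = {2,10,11}. Remove smallest leaf 2, emit neighbor 9.
Step 7: leaves = {10,11}. Remove smallest leaf 10, emit neighbor 6.
Step 8: leaves = {6,11}. Remove smallest leaf 6, emit neighbor 3.
Step 9: leaves = {3,11}. Remove smallest leaf 3, emit neighbor 9.
Done: 2 vertices remain (9, 11). Sequence = [6 9 11 1 2 9 6 3 9]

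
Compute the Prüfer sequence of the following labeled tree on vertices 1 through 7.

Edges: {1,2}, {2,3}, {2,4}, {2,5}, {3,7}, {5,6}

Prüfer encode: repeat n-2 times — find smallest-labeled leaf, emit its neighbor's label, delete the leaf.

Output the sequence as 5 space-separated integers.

Answer: 2 2 5 2 3

Derivation:
Step 1: leaves = {1,4,6,7}. Remove smallest leaf 1, emit neighbor 2.
Step 2: leaves = {4,6,7}. Remove smallest leaf 4, emit neighbor 2.
Step 3: leaves = {6,7}. Remove smallest leaf 6, emit neighbor 5.
Step 4: leaves = {5,7}. Remove smallest leaf 5, emit neighbor 2.
Step 5: leaves = {2,7}. Remove smallest leaf 2, emit neighbor 3.
Done: 2 vertices remain (3, 7). Sequence = [2 2 5 2 3]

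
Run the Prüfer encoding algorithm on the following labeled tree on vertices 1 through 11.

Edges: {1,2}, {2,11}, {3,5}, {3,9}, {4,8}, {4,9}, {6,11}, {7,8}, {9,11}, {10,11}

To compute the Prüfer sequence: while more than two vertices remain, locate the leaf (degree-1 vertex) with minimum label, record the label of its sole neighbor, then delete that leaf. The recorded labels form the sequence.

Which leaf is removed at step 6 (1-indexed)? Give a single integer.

Step 1: current leaves = {1,5,6,7,10}. Remove leaf 1 (neighbor: 2).
Step 2: current leaves = {2,5,6,7,10}. Remove leaf 2 (neighbor: 11).
Step 3: current leaves = {5,6,7,10}. Remove leaf 5 (neighbor: 3).
Step 4: current leaves = {3,6,7,10}. Remove leaf 3 (neighbor: 9).
Step 5: current leaves = {6,7,10}. Remove leaf 6 (neighbor: 11).
Step 6: current leaves = {7,10}. Remove leaf 7 (neighbor: 8).

Answer: 7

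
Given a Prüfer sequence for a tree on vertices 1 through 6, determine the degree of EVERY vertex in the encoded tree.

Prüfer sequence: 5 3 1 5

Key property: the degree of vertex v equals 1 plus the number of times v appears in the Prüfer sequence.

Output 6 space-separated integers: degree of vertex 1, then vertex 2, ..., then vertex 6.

Answer: 2 1 2 1 3 1

Derivation:
p_1 = 5: count[5] becomes 1
p_2 = 3: count[3] becomes 1
p_3 = 1: count[1] becomes 1
p_4 = 5: count[5] becomes 2
Degrees (1 + count): deg[1]=1+1=2, deg[2]=1+0=1, deg[3]=1+1=2, deg[4]=1+0=1, deg[5]=1+2=3, deg[6]=1+0=1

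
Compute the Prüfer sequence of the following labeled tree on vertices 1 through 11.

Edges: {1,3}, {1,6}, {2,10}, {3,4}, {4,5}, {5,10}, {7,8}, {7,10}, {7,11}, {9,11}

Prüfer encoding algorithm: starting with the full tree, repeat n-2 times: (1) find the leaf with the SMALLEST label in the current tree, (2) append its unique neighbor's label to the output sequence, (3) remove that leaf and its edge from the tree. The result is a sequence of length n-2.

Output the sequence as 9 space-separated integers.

Step 1: leaves = {2,6,8,9}. Remove smallest leaf 2, emit neighbor 10.
Step 2: leaves = {6,8,9}. Remove smallest leaf 6, emit neighbor 1.
Step 3: leaves = {1,8,9}. Remove smallest leaf 1, emit neighbor 3.
Step 4: leaves = {3,8,9}. Remove smallest leaf 3, emit neighbor 4.
Step 5: leaves = {4,8,9}. Remove smallest leaf 4, emit neighbor 5.
Step 6: leaves = {5,8,9}. Remove smallest leaf 5, emit neighbor 10.
Step 7: leaves = {8,9,10}. Remove smallest leaf 8, emit neighbor 7.
Step 8: leaves = {9,10}. Remove smallest leaf 9, emit neighbor 11.
Step 9: leaves = {10,11}. Remove smallest leaf 10, emit neighbor 7.
Done: 2 vertices remain (7, 11). Sequence = [10 1 3 4 5 10 7 11 7]

Answer: 10 1 3 4 5 10 7 11 7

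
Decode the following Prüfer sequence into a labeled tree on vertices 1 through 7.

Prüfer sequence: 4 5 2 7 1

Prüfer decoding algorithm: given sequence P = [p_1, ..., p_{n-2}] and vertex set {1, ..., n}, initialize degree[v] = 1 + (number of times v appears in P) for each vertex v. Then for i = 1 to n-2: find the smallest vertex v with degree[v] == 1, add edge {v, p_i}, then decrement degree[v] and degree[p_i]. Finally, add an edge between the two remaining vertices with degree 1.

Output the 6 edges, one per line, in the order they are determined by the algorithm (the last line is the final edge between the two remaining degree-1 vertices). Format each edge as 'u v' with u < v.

Initial degrees: {1:2, 2:2, 3:1, 4:2, 5:2, 6:1, 7:2}
Step 1: smallest deg-1 vertex = 3, p_1 = 4. Add edge {3,4}. Now deg[3]=0, deg[4]=1.
Step 2: smallest deg-1 vertex = 4, p_2 = 5. Add edge {4,5}. Now deg[4]=0, deg[5]=1.
Step 3: smallest deg-1 vertex = 5, p_3 = 2. Add edge {2,5}. Now deg[5]=0, deg[2]=1.
Step 4: smallest deg-1 vertex = 2, p_4 = 7. Add edge {2,7}. Now deg[2]=0, deg[7]=1.
Step 5: smallest deg-1 vertex = 6, p_5 = 1. Add edge {1,6}. Now deg[6]=0, deg[1]=1.
Final: two remaining deg-1 vertices are 1, 7. Add edge {1,7}.

Answer: 3 4
4 5
2 5
2 7
1 6
1 7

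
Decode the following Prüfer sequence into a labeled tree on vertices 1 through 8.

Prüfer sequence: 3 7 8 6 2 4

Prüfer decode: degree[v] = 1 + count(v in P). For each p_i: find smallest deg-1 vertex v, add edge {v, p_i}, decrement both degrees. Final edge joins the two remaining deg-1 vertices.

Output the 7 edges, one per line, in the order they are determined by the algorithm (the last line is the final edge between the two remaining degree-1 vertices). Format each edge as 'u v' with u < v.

Initial degrees: {1:1, 2:2, 3:2, 4:2, 5:1, 6:2, 7:2, 8:2}
Step 1: smallest deg-1 vertex = 1, p_1 = 3. Add edge {1,3}. Now deg[1]=0, deg[3]=1.
Step 2: smallest deg-1 vertex = 3, p_2 = 7. Add edge {3,7}. Now deg[3]=0, deg[7]=1.
Step 3: smallest deg-1 vertex = 5, p_3 = 8. Add edge {5,8}. Now deg[5]=0, deg[8]=1.
Step 4: smallest deg-1 vertex = 7, p_4 = 6. Add edge {6,7}. Now deg[7]=0, deg[6]=1.
Step 5: smallest deg-1 vertex = 6, p_5 = 2. Add edge {2,6}. Now deg[6]=0, deg[2]=1.
Step 6: smallest deg-1 vertex = 2, p_6 = 4. Add edge {2,4}. Now deg[2]=0, deg[4]=1.
Final: two remaining deg-1 vertices are 4, 8. Add edge {4,8}.

Answer: 1 3
3 7
5 8
6 7
2 6
2 4
4 8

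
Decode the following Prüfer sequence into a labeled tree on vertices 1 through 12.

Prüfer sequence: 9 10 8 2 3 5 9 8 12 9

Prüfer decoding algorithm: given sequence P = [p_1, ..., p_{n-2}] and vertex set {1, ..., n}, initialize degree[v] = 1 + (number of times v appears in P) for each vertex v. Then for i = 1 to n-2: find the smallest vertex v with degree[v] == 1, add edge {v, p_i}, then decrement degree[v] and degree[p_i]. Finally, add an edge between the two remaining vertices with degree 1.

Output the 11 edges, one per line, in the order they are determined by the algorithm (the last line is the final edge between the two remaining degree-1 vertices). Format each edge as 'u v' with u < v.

Answer: 1 9
4 10
6 8
2 7
2 3
3 5
5 9
8 10
8 12
9 11
9 12

Derivation:
Initial degrees: {1:1, 2:2, 3:2, 4:1, 5:2, 6:1, 7:1, 8:3, 9:4, 10:2, 11:1, 12:2}
Step 1: smallest deg-1 vertex = 1, p_1 = 9. Add edge {1,9}. Now deg[1]=0, deg[9]=3.
Step 2: smallest deg-1 vertex = 4, p_2 = 10. Add edge {4,10}. Now deg[4]=0, deg[10]=1.
Step 3: smallest deg-1 vertex = 6, p_3 = 8. Add edge {6,8}. Now deg[6]=0, deg[8]=2.
Step 4: smallest deg-1 vertex = 7, p_4 = 2. Add edge {2,7}. Now deg[7]=0, deg[2]=1.
Step 5: smallest deg-1 vertex = 2, p_5 = 3. Add edge {2,3}. Now deg[2]=0, deg[3]=1.
Step 6: smallest deg-1 vertex = 3, p_6 = 5. Add edge {3,5}. Now deg[3]=0, deg[5]=1.
Step 7: smallest deg-1 vertex = 5, p_7 = 9. Add edge {5,9}. Now deg[5]=0, deg[9]=2.
Step 8: smallest deg-1 vertex = 10, p_8 = 8. Add edge {8,10}. Now deg[10]=0, deg[8]=1.
Step 9: smallest deg-1 vertex = 8, p_9 = 12. Add edge {8,12}. Now deg[8]=0, deg[12]=1.
Step 10: smallest deg-1 vertex = 11, p_10 = 9. Add edge {9,11}. Now deg[11]=0, deg[9]=1.
Final: two remaining deg-1 vertices are 9, 12. Add edge {9,12}.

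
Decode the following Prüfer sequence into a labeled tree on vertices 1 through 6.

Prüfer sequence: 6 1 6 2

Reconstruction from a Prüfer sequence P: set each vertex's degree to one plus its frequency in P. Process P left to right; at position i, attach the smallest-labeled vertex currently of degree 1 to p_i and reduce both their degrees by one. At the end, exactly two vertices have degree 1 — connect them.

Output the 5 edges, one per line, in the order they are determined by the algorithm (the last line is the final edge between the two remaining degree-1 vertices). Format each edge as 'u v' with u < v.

Initial degrees: {1:2, 2:2, 3:1, 4:1, 5:1, 6:3}
Step 1: smallest deg-1 vertex = 3, p_1 = 6. Add edge {3,6}. Now deg[3]=0, deg[6]=2.
Step 2: smallest deg-1 vertex = 4, p_2 = 1. Add edge {1,4}. Now deg[4]=0, deg[1]=1.
Step 3: smallest deg-1 vertex = 1, p_3 = 6. Add edge {1,6}. Now deg[1]=0, deg[6]=1.
Step 4: smallest deg-1 vertex = 5, p_4 = 2. Add edge {2,5}. Now deg[5]=0, deg[2]=1.
Final: two remaining deg-1 vertices are 2, 6. Add edge {2,6}.

Answer: 3 6
1 4
1 6
2 5
2 6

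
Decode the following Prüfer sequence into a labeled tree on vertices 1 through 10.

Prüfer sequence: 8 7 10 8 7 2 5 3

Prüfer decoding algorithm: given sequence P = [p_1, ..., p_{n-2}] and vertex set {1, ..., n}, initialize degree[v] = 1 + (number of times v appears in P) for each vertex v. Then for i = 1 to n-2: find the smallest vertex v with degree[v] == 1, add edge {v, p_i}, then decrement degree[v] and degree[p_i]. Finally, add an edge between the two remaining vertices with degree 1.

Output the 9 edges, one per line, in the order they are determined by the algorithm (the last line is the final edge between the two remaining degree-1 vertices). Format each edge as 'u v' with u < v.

Answer: 1 8
4 7
6 10
8 9
7 8
2 7
2 5
3 5
3 10

Derivation:
Initial degrees: {1:1, 2:2, 3:2, 4:1, 5:2, 6:1, 7:3, 8:3, 9:1, 10:2}
Step 1: smallest deg-1 vertex = 1, p_1 = 8. Add edge {1,8}. Now deg[1]=0, deg[8]=2.
Step 2: smallest deg-1 vertex = 4, p_2 = 7. Add edge {4,7}. Now deg[4]=0, deg[7]=2.
Step 3: smallest deg-1 vertex = 6, p_3 = 10. Add edge {6,10}. Now deg[6]=0, deg[10]=1.
Step 4: smallest deg-1 vertex = 9, p_4 = 8. Add edge {8,9}. Now deg[9]=0, deg[8]=1.
Step 5: smallest deg-1 vertex = 8, p_5 = 7. Add edge {7,8}. Now deg[8]=0, deg[7]=1.
Step 6: smallest deg-1 vertex = 7, p_6 = 2. Add edge {2,7}. Now deg[7]=0, deg[2]=1.
Step 7: smallest deg-1 vertex = 2, p_7 = 5. Add edge {2,5}. Now deg[2]=0, deg[5]=1.
Step 8: smallest deg-1 vertex = 5, p_8 = 3. Add edge {3,5}. Now deg[5]=0, deg[3]=1.
Final: two remaining deg-1 vertices are 3, 10. Add edge {3,10}.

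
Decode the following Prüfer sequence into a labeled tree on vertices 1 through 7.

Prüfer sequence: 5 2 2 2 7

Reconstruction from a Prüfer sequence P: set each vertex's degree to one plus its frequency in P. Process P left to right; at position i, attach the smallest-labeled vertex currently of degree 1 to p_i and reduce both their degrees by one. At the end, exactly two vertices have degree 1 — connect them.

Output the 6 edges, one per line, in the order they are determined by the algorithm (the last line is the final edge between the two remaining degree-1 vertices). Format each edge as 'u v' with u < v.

Initial degrees: {1:1, 2:4, 3:1, 4:1, 5:2, 6:1, 7:2}
Step 1: smallest deg-1 vertex = 1, p_1 = 5. Add edge {1,5}. Now deg[1]=0, deg[5]=1.
Step 2: smallest deg-1 vertex = 3, p_2 = 2. Add edge {2,3}. Now deg[3]=0, deg[2]=3.
Step 3: smallest deg-1 vertex = 4, p_3 = 2. Add edge {2,4}. Now deg[4]=0, deg[2]=2.
Step 4: smallest deg-1 vertex = 5, p_4 = 2. Add edge {2,5}. Now deg[5]=0, deg[2]=1.
Step 5: smallest deg-1 vertex = 2, p_5 = 7. Add edge {2,7}. Now deg[2]=0, deg[7]=1.
Final: two remaining deg-1 vertices are 6, 7. Add edge {6,7}.

Answer: 1 5
2 3
2 4
2 5
2 7
6 7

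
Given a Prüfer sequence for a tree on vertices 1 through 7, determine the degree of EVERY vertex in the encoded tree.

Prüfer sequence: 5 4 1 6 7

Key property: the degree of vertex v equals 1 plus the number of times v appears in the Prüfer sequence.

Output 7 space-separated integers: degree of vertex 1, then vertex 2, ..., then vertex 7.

Answer: 2 1 1 2 2 2 2

Derivation:
p_1 = 5: count[5] becomes 1
p_2 = 4: count[4] becomes 1
p_3 = 1: count[1] becomes 1
p_4 = 6: count[6] becomes 1
p_5 = 7: count[7] becomes 1
Degrees (1 + count): deg[1]=1+1=2, deg[2]=1+0=1, deg[3]=1+0=1, deg[4]=1+1=2, deg[5]=1+1=2, deg[6]=1+1=2, deg[7]=1+1=2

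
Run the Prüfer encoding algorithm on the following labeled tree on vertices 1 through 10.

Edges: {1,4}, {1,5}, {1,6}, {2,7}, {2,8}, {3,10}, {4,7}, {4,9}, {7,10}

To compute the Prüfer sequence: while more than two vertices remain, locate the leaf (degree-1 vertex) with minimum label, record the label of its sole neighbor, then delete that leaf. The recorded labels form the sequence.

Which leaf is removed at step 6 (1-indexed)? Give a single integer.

Answer: 2

Derivation:
Step 1: current leaves = {3,5,6,8,9}. Remove leaf 3 (neighbor: 10).
Step 2: current leaves = {5,6,8,9,10}. Remove leaf 5 (neighbor: 1).
Step 3: current leaves = {6,8,9,10}. Remove leaf 6 (neighbor: 1).
Step 4: current leaves = {1,8,9,10}. Remove leaf 1 (neighbor: 4).
Step 5: current leaves = {8,9,10}. Remove leaf 8 (neighbor: 2).
Step 6: current leaves = {2,9,10}. Remove leaf 2 (neighbor: 7).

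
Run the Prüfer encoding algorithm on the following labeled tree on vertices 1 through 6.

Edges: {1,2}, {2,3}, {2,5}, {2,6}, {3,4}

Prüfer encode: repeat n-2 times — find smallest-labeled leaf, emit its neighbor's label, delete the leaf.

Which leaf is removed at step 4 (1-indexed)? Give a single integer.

Step 1: current leaves = {1,4,5,6}. Remove leaf 1 (neighbor: 2).
Step 2: current leaves = {4,5,6}. Remove leaf 4 (neighbor: 3).
Step 3: current leaves = {3,5,6}. Remove leaf 3 (neighbor: 2).
Step 4: current leaves = {5,6}. Remove leaf 5 (neighbor: 2).

Answer: 5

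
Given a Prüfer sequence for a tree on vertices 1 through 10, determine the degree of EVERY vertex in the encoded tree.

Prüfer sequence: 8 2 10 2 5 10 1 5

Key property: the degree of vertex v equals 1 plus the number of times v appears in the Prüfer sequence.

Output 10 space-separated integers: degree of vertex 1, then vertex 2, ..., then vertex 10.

p_1 = 8: count[8] becomes 1
p_2 = 2: count[2] becomes 1
p_3 = 10: count[10] becomes 1
p_4 = 2: count[2] becomes 2
p_5 = 5: count[5] becomes 1
p_6 = 10: count[10] becomes 2
p_7 = 1: count[1] becomes 1
p_8 = 5: count[5] becomes 2
Degrees (1 + count): deg[1]=1+1=2, deg[2]=1+2=3, deg[3]=1+0=1, deg[4]=1+0=1, deg[5]=1+2=3, deg[6]=1+0=1, deg[7]=1+0=1, deg[8]=1+1=2, deg[9]=1+0=1, deg[10]=1+2=3

Answer: 2 3 1 1 3 1 1 2 1 3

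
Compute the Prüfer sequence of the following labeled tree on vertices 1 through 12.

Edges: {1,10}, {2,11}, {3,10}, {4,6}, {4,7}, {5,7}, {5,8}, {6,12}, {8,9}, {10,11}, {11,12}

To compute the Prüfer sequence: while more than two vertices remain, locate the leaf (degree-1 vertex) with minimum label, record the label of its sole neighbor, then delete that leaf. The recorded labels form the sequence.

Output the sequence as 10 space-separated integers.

Step 1: leaves = {1,2,3,9}. Remove smallest leaf 1, emit neighbor 10.
Step 2: leaves = {2,3,9}. Remove smallest leaf 2, emit neighbor 11.
Step 3: leaves = {3,9}. Remove smallest leaf 3, emit neighbor 10.
Step 4: leaves = {9,10}. Remove smallest leaf 9, emit neighbor 8.
Step 5: leaves = {8,10}. Remove smallest leaf 8, emit neighbor 5.
Step 6: leaves = {5,10}. Remove smallest leaf 5, emit neighbor 7.
Step 7: leaves = {7,10}. Remove smallest leaf 7, emit neighbor 4.
Step 8: leaves = {4,10}. Remove smallest leaf 4, emit neighbor 6.
Step 9: leaves = {6,10}. Remove smallest leaf 6, emit neighbor 12.
Step 10: leaves = {10,12}. Remove smallest leaf 10, emit neighbor 11.
Done: 2 vertices remain (11, 12). Sequence = [10 11 10 8 5 7 4 6 12 11]

Answer: 10 11 10 8 5 7 4 6 12 11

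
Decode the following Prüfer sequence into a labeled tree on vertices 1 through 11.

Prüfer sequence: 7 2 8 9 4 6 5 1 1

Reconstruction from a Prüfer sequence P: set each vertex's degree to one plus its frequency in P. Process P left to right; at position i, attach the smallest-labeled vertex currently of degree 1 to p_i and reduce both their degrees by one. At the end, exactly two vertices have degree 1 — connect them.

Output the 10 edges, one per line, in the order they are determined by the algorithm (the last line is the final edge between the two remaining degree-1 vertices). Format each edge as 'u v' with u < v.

Answer: 3 7
2 7
2 8
8 9
4 9
4 6
5 6
1 5
1 10
1 11

Derivation:
Initial degrees: {1:3, 2:2, 3:1, 4:2, 5:2, 6:2, 7:2, 8:2, 9:2, 10:1, 11:1}
Step 1: smallest deg-1 vertex = 3, p_1 = 7. Add edge {3,7}. Now deg[3]=0, deg[7]=1.
Step 2: smallest deg-1 vertex = 7, p_2 = 2. Add edge {2,7}. Now deg[7]=0, deg[2]=1.
Step 3: smallest deg-1 vertex = 2, p_3 = 8. Add edge {2,8}. Now deg[2]=0, deg[8]=1.
Step 4: smallest deg-1 vertex = 8, p_4 = 9. Add edge {8,9}. Now deg[8]=0, deg[9]=1.
Step 5: smallest deg-1 vertex = 9, p_5 = 4. Add edge {4,9}. Now deg[9]=0, deg[4]=1.
Step 6: smallest deg-1 vertex = 4, p_6 = 6. Add edge {4,6}. Now deg[4]=0, deg[6]=1.
Step 7: smallest deg-1 vertex = 6, p_7 = 5. Add edge {5,6}. Now deg[6]=0, deg[5]=1.
Step 8: smallest deg-1 vertex = 5, p_8 = 1. Add edge {1,5}. Now deg[5]=0, deg[1]=2.
Step 9: smallest deg-1 vertex = 10, p_9 = 1. Add edge {1,10}. Now deg[10]=0, deg[1]=1.
Final: two remaining deg-1 vertices are 1, 11. Add edge {1,11}.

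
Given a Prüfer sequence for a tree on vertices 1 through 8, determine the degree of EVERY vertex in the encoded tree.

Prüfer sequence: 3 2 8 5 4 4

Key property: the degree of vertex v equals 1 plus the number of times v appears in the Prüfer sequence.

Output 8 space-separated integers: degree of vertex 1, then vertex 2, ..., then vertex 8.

Answer: 1 2 2 3 2 1 1 2

Derivation:
p_1 = 3: count[3] becomes 1
p_2 = 2: count[2] becomes 1
p_3 = 8: count[8] becomes 1
p_4 = 5: count[5] becomes 1
p_5 = 4: count[4] becomes 1
p_6 = 4: count[4] becomes 2
Degrees (1 + count): deg[1]=1+0=1, deg[2]=1+1=2, deg[3]=1+1=2, deg[4]=1+2=3, deg[5]=1+1=2, deg[6]=1+0=1, deg[7]=1+0=1, deg[8]=1+1=2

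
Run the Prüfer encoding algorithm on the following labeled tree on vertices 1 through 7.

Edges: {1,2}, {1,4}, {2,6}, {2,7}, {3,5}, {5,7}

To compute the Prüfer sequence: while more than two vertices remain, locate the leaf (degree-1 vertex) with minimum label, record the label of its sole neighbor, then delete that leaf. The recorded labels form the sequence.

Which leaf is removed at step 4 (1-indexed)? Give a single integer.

Answer: 5

Derivation:
Step 1: current leaves = {3,4,6}. Remove leaf 3 (neighbor: 5).
Step 2: current leaves = {4,5,6}. Remove leaf 4 (neighbor: 1).
Step 3: current leaves = {1,5,6}. Remove leaf 1 (neighbor: 2).
Step 4: current leaves = {5,6}. Remove leaf 5 (neighbor: 7).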